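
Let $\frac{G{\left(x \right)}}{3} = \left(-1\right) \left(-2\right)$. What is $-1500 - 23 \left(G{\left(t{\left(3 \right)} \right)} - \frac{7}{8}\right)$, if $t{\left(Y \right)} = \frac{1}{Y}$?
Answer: $- \frac{12943}{8} \approx -1617.9$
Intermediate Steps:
$G{\left(x \right)} = 6$ ($G{\left(x \right)} = 3 \left(\left(-1\right) \left(-2\right)\right) = 3 \cdot 2 = 6$)
$-1500 - 23 \left(G{\left(t{\left(3 \right)} \right)} - \frac{7}{8}\right) = -1500 - 23 \left(6 - \frac{7}{8}\right) = -1500 - 23 \cdot \frac{41}{8} = -1500 - \frac{943}{8} = - \frac{12943}{8}$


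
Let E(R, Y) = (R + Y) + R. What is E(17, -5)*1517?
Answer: 43993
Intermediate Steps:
E(R, Y) = Y + 2*R
E(17, -5)*1517 = (-5 + 2*17)*1517 = (-5 + 34)*1517 = 29*1517 = 43993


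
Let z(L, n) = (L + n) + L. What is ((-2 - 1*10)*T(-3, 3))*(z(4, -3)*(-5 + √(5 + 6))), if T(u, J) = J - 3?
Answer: 0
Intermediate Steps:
z(L, n) = n + 2*L
T(u, J) = -3 + J
((-2 - 1*10)*T(-3, 3))*(z(4, -3)*(-5 + √(5 + 6))) = ((-2 - 1*10)*(-3 + 3))*((-3 + 2*4)*(-5 + √(5 + 6))) = ((-2 - 10)*0)*((-3 + 8)*(-5 + √11)) = (-12*0)*(5*(-5 + √11)) = 0*(-25 + 5*√11) = 0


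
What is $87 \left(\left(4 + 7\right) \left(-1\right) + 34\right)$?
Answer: $2001$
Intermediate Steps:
$87 \left(\left(4 + 7\right) \left(-1\right) + 34\right) = 87 \left(11 \left(-1\right) + 34\right) = 87 \left(-11 + 34\right) = 87 \cdot 23 = 2001$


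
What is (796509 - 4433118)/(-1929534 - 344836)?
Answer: 3636609/2274370 ≈ 1.5990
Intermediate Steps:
(796509 - 4433118)/(-1929534 - 344836) = -3636609/(-2274370) = -3636609*(-1/2274370) = 3636609/2274370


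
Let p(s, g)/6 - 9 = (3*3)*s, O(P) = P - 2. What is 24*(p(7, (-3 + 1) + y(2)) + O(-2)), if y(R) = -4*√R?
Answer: 10272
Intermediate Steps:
O(P) = -2 + P
p(s, g) = 54 + 54*s (p(s, g) = 54 + 6*((3*3)*s) = 54 + 6*(9*s) = 54 + 54*s)
24*(p(7, (-3 + 1) + y(2)) + O(-2)) = 24*((54 + 54*7) + (-2 - 2)) = 24*((54 + 378) - 4) = 24*(432 - 4) = 24*428 = 10272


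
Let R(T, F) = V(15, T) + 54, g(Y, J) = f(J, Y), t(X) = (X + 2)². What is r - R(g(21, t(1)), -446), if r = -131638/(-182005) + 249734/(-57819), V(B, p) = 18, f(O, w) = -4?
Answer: -795522649988/10523347095 ≈ -75.596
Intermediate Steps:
t(X) = (2 + X)²
g(Y, J) = -4
R(T, F) = 72 (R(T, F) = 18 + 54 = 72)
r = -37841659148/10523347095 (r = -131638*(-1/182005) + 249734*(-1/57819) = 131638/182005 - 249734/57819 = -37841659148/10523347095 ≈ -3.5960)
r - R(g(21, t(1)), -446) = -37841659148/10523347095 - 1*72 = -37841659148/10523347095 - 72 = -795522649988/10523347095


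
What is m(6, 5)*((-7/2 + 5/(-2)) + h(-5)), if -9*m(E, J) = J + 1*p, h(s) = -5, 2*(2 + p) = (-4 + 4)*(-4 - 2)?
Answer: 11/3 ≈ 3.6667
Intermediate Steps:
p = -2 (p = -2 + ((-4 + 4)*(-4 - 2))/2 = -2 + (0*(-6))/2 = -2 + (1/2)*0 = -2 + 0 = -2)
m(E, J) = 2/9 - J/9 (m(E, J) = -(J + 1*(-2))/9 = -(J - 2)/9 = -(-2 + J)/9 = 2/9 - J/9)
m(6, 5)*((-7/2 + 5/(-2)) + h(-5)) = (2/9 - 1/9*5)*((-7/2 + 5/(-2)) - 5) = (2/9 - 5/9)*((-7*1/2 + 5*(-1/2)) - 5) = -((-7/2 - 5/2) - 5)/3 = -(-6 - 5)/3 = -1/3*(-11) = 11/3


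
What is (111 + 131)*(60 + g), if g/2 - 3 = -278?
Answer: -118580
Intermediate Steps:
g = -550 (g = 6 + 2*(-278) = 6 - 556 = -550)
(111 + 131)*(60 + g) = (111 + 131)*(60 - 550) = 242*(-490) = -118580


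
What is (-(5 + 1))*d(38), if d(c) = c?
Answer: -228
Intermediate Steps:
(-(5 + 1))*d(38) = -(5 + 1)*38 = -1*6*38 = -6*38 = -228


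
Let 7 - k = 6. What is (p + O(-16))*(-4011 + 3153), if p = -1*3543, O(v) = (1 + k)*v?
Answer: 3067350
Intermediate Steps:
k = 1 (k = 7 - 1*6 = 7 - 6 = 1)
O(v) = 2*v (O(v) = (1 + 1)*v = 2*v)
p = -3543
(p + O(-16))*(-4011 + 3153) = (-3543 + 2*(-16))*(-4011 + 3153) = (-3543 - 32)*(-858) = -3575*(-858) = 3067350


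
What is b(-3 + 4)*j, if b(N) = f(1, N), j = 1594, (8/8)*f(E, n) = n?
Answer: 1594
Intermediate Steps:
f(E, n) = n
b(N) = N
b(-3 + 4)*j = (-3 + 4)*1594 = 1*1594 = 1594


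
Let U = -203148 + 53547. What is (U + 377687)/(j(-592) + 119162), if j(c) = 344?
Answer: 114043/59753 ≈ 1.9086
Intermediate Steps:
U = -149601
(U + 377687)/(j(-592) + 119162) = (-149601 + 377687)/(344 + 119162) = 228086/119506 = 228086*(1/119506) = 114043/59753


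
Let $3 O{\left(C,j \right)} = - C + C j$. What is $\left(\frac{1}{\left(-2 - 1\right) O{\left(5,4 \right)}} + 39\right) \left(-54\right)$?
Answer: $- \frac{10512}{5} \approx -2102.4$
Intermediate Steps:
$O{\left(C,j \right)} = - \frac{C}{3} + \frac{C j}{3}$ ($O{\left(C,j \right)} = \frac{- C + C j}{3} = - \frac{C}{3} + \frac{C j}{3}$)
$\left(\frac{1}{\left(-2 - 1\right) O{\left(5,4 \right)}} + 39\right) \left(-54\right) = \left(\frac{1}{\left(-2 - 1\right) \frac{1}{3} \cdot 5 \left(-1 + 4\right)} + 39\right) \left(-54\right) = \left(\frac{1}{\left(-3\right) \frac{1}{3} \cdot 5 \cdot 3} + 39\right) \left(-54\right) = \left(\frac{1}{\left(-3\right) 5} + 39\right) \left(-54\right) = \left(\frac{1}{-15} + 39\right) \left(-54\right) = \left(- \frac{1}{15} + 39\right) \left(-54\right) = \frac{584}{15} \left(-54\right) = - \frac{10512}{5}$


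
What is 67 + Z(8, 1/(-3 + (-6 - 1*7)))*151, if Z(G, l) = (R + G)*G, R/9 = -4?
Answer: -33757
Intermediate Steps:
R = -36 (R = 9*(-4) = -36)
Z(G, l) = G*(-36 + G) (Z(G, l) = (-36 + G)*G = G*(-36 + G))
67 + Z(8, 1/(-3 + (-6 - 1*7)))*151 = 67 + (8*(-36 + 8))*151 = 67 + (8*(-28))*151 = 67 - 224*151 = 67 - 33824 = -33757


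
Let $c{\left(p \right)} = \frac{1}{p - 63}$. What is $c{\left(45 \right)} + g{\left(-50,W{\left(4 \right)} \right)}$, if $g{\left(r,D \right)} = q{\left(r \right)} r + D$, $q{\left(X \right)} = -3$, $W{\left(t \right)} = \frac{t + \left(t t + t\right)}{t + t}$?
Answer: $\frac{2753}{18} \approx 152.94$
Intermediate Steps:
$W{\left(t \right)} = \frac{t^{2} + 2 t}{2 t}$ ($W{\left(t \right)} = \frac{t + \left(t^{2} + t\right)}{2 t} = \left(t + \left(t + t^{2}\right)\right) \frac{1}{2 t} = \left(t^{2} + 2 t\right) \frac{1}{2 t} = \frac{t^{2} + 2 t}{2 t}$)
$c{\left(p \right)} = \frac{1}{-63 + p}$
$g{\left(r,D \right)} = D - 3 r$ ($g{\left(r,D \right)} = - 3 r + D = D - 3 r$)
$c{\left(45 \right)} + g{\left(-50,W{\left(4 \right)} \right)} = \frac{1}{-63 + 45} + \left(\left(1 + \frac{1}{2} \cdot 4\right) - -150\right) = \frac{1}{-18} + \left(\left(1 + 2\right) + 150\right) = - \frac{1}{18} + \left(3 + 150\right) = - \frac{1}{18} + 153 = \frac{2753}{18}$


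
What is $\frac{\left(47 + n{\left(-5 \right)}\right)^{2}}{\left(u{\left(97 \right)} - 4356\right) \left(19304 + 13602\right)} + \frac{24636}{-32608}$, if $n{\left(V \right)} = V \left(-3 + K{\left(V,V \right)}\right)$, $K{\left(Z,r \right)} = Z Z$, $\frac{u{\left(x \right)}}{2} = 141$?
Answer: $- \frac{9829785801}{13010111032} \approx -0.75555$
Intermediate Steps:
$u{\left(x \right)} = 282$ ($u{\left(x \right)} = 2 \cdot 141 = 282$)
$K{\left(Z,r \right)} = Z^{2}$
$n{\left(V \right)} = V \left(-3 + V^{2}\right)$
$\frac{\left(47 + n{\left(-5 \right)}\right)^{2}}{\left(u{\left(97 \right)} - 4356\right) \left(19304 + 13602\right)} + \frac{24636}{-32608} = \frac{\left(47 - 5 \left(-3 + \left(-5\right)^{2}\right)\right)^{2}}{\left(282 - 4356\right) \left(19304 + 13602\right)} + \frac{24636}{-32608} = \frac{\left(47 - 5 \left(-3 + 25\right)\right)^{2}}{\left(-4074\right) 32906} + 24636 \left(- \frac{1}{32608}\right) = \frac{\left(47 - 110\right)^{2}}{-134059044} - \frac{6159}{8152} = \left(47 - 110\right)^{2} \left(- \frac{1}{134059044}\right) - \frac{6159}{8152} = \left(-63\right)^{2} \left(- \frac{1}{134059044}\right) - \frac{6159}{8152} = 3969 \left(- \frac{1}{134059044}\right) - \frac{6159}{8152} = - \frac{189}{6383764} - \frac{6159}{8152} = - \frac{9829785801}{13010111032}$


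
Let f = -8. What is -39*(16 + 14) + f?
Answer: -1178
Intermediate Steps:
-39*(16 + 14) + f = -39*(16 + 14) - 8 = -39*30 - 8 = -1170 - 8 = -1178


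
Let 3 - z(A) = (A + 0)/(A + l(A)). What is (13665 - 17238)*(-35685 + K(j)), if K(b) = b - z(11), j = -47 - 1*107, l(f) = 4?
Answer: 640304229/5 ≈ 1.2806e+8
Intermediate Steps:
j = -154 (j = -47 - 107 = -154)
z(A) = 3 - A/(4 + A) (z(A) = 3 - (A + 0)/(A + 4) = 3 - A/(4 + A))
K(b) = -34/15 + b (K(b) = b - 2*(6 + 11)/(4 + 11) = b - 2*17/15 = b - 1*34/15 = b - 34/15 = -34/15 + b)
(13665 - 17238)*(-35685 + K(j)) = (13665 - 17238)*(-35685 + (-34/15 - 154)) = -3573*(-35685 - 2344/15) = -3573*(-537619/15) = 640304229/5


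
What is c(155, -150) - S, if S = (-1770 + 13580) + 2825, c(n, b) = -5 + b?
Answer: -14790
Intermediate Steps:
S = 14635 (S = 11810 + 2825 = 14635)
c(155, -150) - S = (-5 - 150) - 1*14635 = -155 - 14635 = -14790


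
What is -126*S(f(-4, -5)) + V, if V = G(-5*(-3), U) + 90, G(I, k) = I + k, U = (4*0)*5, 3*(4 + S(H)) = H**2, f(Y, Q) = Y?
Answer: -63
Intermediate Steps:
S(H) = -4 + H**2/3
U = 0 (U = 0*5 = 0)
V = 105 (V = (-5*(-3) + 0) + 90 = (15 + 0) + 90 = 15 + 90 = 105)
-126*S(f(-4, -5)) + V = -126*(-4 + (1/3)*(-4)**2) + 105 = -126*(-4 + (1/3)*16) + 105 = -126*(-4 + 16/3) + 105 = -126*4/3 + 105 = -168 + 105 = -63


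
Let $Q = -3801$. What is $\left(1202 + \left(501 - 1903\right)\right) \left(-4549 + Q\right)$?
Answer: $1670000$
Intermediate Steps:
$\left(1202 + \left(501 - 1903\right)\right) \left(-4549 + Q\right) = \left(1202 + \left(501 - 1903\right)\right) \left(-4549 - 3801\right) = \left(1202 + \left(501 - 1903\right)\right) \left(-8350\right) = \left(1202 - 1402\right) \left(-8350\right) = \left(-200\right) \left(-8350\right) = 1670000$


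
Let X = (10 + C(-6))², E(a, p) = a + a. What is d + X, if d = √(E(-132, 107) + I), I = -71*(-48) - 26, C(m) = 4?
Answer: 196 + √3118 ≈ 251.84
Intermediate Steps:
I = 3382 (I = 3408 - 26 = 3382)
E(a, p) = 2*a
X = 196 (X = (10 + 4)² = 14² = 196)
d = √3118 (d = √(2*(-132) + 3382) = √(-264 + 3382) = √3118 ≈ 55.839)
d + X = √3118 + 196 = 196 + √3118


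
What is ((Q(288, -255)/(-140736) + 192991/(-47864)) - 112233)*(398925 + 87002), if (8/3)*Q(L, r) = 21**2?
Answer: -122461661597216408753/2245395968 ≈ -5.4539e+10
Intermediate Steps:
Q(L, r) = 1323/8 (Q(L, r) = (3/8)*21**2 = (3/8)*441 = 1323/8)
((Q(288, -255)/(-140736) + 192991/(-47864)) - 112233)*(398925 + 87002) = (((1323/8)/(-140736) + 192991/(-47864)) - 112233)*(398925 + 87002) = (((1323/8)*(-1/140736) + 192991*(-1/47864)) - 112233)*485927 = ((-441/375296 - 192991/47864) - 112233)*485927 = (-9056232295/2245395968 - 112233)*485927 = -252016581908839/2245395968*485927 = -122461661597216408753/2245395968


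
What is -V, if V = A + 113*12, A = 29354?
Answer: -30710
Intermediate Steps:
V = 30710 (V = 29354 + 113*12 = 29354 + 1356 = 30710)
-V = -1*30710 = -30710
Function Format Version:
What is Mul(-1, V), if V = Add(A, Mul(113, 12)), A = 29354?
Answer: -30710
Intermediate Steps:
V = 30710 (V = Add(29354, Mul(113, 12)) = Add(29354, 1356) = 30710)
Mul(-1, V) = Mul(-1, 30710) = -30710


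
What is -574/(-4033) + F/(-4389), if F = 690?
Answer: -87828/5900279 ≈ -0.014885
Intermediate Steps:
-574/(-4033) + F/(-4389) = -574/(-4033) + 690/(-4389) = -574*(-1/4033) + 690*(-1/4389) = 574/4033 - 230/1463 = -87828/5900279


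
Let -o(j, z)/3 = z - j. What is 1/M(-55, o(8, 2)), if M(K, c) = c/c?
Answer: 1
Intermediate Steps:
o(j, z) = -3*z + 3*j (o(j, z) = -3*(z - j) = -3*z + 3*j)
M(K, c) = 1
1/M(-55, o(8, 2)) = 1/1 = 1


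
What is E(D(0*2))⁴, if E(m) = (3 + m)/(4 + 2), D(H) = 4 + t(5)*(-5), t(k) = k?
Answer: 81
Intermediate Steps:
D(H) = -21 (D(H) = 4 + 5*(-5) = 4 - 25 = -21)
E(m) = ½ + m/6 (E(m) = (3 + m)/6 = (3 + m)*(⅙) = ½ + m/6)
E(D(0*2))⁴ = (½ + (⅙)*(-21))⁴ = (½ - 7/2)⁴ = (-3)⁴ = 81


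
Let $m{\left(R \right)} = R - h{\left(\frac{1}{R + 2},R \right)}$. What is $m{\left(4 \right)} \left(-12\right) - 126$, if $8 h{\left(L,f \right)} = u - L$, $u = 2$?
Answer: $- \frac{685}{4} \approx -171.25$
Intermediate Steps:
$h{\left(L,f \right)} = \frac{1}{4} - \frac{L}{8}$ ($h{\left(L,f \right)} = \frac{2 - L}{8} = \frac{1}{4} - \frac{L}{8}$)
$m{\left(R \right)} = - \frac{1}{4} + R + \frac{1}{8 \left(2 + R\right)}$ ($m{\left(R \right)} = R - \left(\frac{1}{4} - \frac{1}{8 \left(R + 2\right)}\right) = R - \left(\frac{1}{4} - \frac{1}{8 \left(2 + R\right)}\right) = - \frac{1}{4} + R + \frac{1}{8 \left(2 + R\right)}$)
$m{\left(4 \right)} \left(-12\right) - 126 = \frac{-3 + 8 \cdot 4^{2} + 14 \cdot 4}{8 \left(2 + 4\right)} \left(-12\right) - 126 = \frac{-3 + 8 \cdot 16 + 56}{8 \cdot 6} \left(-12\right) - 126 = \frac{1}{8} \cdot \frac{1}{6} \left(-3 + 128 + 56\right) \left(-12\right) - 126 = \frac{1}{8} \cdot \frac{1}{6} \cdot 181 \left(-12\right) - 126 = \frac{181}{48} \left(-12\right) - 126 = - \frac{181}{4} - 126 = - \frac{685}{4}$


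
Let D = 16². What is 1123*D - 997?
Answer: 286491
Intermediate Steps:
D = 256
1123*D - 997 = 1123*256 - 997 = 287488 - 997 = 286491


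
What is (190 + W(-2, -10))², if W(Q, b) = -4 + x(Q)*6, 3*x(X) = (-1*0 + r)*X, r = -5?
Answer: 42436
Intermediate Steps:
x(X) = -5*X/3 (x(X) = ((-1*0 - 5)*X)/3 = ((0 - 5)*X)/3 = (-5*X)/3 = -5*X/3)
W(Q, b) = -4 - 10*Q (W(Q, b) = -4 - 5*Q/3*6 = -4 - 10*Q)
(190 + W(-2, -10))² = (190 + (-4 - 10*(-2)))² = (190 + (-4 + 20))² = (190 + 16)² = 206² = 42436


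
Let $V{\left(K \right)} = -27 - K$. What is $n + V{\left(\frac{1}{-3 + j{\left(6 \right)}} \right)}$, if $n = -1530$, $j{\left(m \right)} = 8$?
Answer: $- \frac{7786}{5} \approx -1557.2$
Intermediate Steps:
$n + V{\left(\frac{1}{-3 + j{\left(6 \right)}} \right)} = -1530 - \left(27 + \frac{1}{-3 + 8}\right) = -1530 - \frac{136}{5} = - \frac{7786}{5}$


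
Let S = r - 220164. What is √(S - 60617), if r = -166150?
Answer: 3*I*√49659 ≈ 668.53*I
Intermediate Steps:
S = -386314 (S = -166150 - 220164 = -386314)
√(S - 60617) = √(-386314 - 60617) = √(-446931) = 3*I*√49659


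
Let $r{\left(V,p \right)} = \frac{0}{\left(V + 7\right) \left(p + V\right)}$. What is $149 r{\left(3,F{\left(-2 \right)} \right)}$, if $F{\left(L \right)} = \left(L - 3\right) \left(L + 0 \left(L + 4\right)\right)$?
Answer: $0$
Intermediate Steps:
$F{\left(L \right)} = L \left(-3 + L\right)$ ($F{\left(L \right)} = \left(-3 + L\right) \left(L + 0 \left(4 + L\right)\right) = \left(-3 + L\right) \left(L + 0\right) = \left(-3 + L\right) L = L \left(-3 + L\right)$)
$r{\left(V,p \right)} = 0$ ($r{\left(V,p \right)} = \frac{0}{\left(7 + V\right) \left(V + p\right)} = 0 \frac{1}{\left(7 + V\right) \left(V + p\right)} = 0$)
$149 r{\left(3,F{\left(-2 \right)} \right)} = 149 \cdot 0 = 0$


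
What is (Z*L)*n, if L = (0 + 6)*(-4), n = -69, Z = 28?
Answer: 46368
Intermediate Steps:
L = -24 (L = 6*(-4) = -24)
(Z*L)*n = (28*(-24))*(-69) = -672*(-69) = 46368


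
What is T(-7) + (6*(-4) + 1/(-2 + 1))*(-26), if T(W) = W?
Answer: 643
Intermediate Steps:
T(-7) + (6*(-4) + 1/(-2 + 1))*(-26) = -7 + (6*(-4) + 1/(-2 + 1))*(-26) = -7 + (-24 + 1/(-1))*(-26) = -7 + (-24 - 1)*(-26) = -7 - 25*(-26) = -7 + 650 = 643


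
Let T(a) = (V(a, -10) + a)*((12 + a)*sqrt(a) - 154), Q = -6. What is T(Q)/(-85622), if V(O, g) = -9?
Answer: -1155/42811 + 45*I*sqrt(6)/42811 ≈ -0.026979 + 0.0025747*I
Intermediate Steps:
T(a) = (-154 + sqrt(a)*(12 + a))*(-9 + a) (T(a) = (-9 + a)*((12 + a)*sqrt(a) - 154) = (-9 + a)*(sqrt(a)*(12 + a) - 154) = (-9 + a)*(-154 + sqrt(a)*(12 + a)) = (-154 + sqrt(a)*(12 + a))*(-9 + a))
T(Q)/(-85622) = (1386 + (-6)**(5/2) - 154*(-6) - 108*I*sqrt(6) + 3*(-6)**(3/2))/(-85622) = (1386 + 36*I*sqrt(6) + 924 - 108*I*sqrt(6) + 3*(-6*I*sqrt(6)))*(-1/85622) = (1386 + 36*I*sqrt(6) + 924 - 108*I*sqrt(6) - 18*I*sqrt(6))*(-1/85622) = (2310 - 90*I*sqrt(6))*(-1/85622) = -1155/42811 + 45*I*sqrt(6)/42811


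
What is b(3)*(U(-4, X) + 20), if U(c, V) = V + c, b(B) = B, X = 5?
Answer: 63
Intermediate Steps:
b(3)*(U(-4, X) + 20) = 3*((5 - 4) + 20) = 3*(1 + 20) = 3*21 = 63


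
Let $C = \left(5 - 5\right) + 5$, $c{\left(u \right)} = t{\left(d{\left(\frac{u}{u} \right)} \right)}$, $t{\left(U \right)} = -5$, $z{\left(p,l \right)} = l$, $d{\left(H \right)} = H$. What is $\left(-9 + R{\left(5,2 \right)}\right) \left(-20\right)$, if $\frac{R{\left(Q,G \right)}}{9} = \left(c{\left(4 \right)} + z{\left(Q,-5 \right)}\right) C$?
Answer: $9180$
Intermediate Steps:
$c{\left(u \right)} = -5$
$C = 5$ ($C = 0 + 5 = 5$)
$R{\left(Q,G \right)} = -450$ ($R{\left(Q,G \right)} = 9 \left(-5 - 5\right) 5 = 9 \left(\left(-10\right) 5\right) = 9 \left(-50\right) = -450$)
$\left(-9 + R{\left(5,2 \right)}\right) \left(-20\right) = \left(-9 - 450\right) \left(-20\right) = \left(-459\right) \left(-20\right) = 9180$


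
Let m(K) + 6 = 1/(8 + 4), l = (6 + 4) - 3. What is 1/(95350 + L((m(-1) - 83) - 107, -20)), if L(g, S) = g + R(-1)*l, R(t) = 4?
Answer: 12/1142185 ≈ 1.0506e-5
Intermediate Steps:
l = 7 (l = 10 - 3 = 7)
m(K) = -71/12 (m(K) = -6 + 1/(8 + 4) = -6 + 1/12 = -71/12)
L(g, S) = 28 + g (L(g, S) = g + 4*7 = g + 28 = 28 + g)
1/(95350 + L((m(-1) - 83) - 107, -20)) = 1/(95350 + (28 + ((-71/12 - 83) - 107))) = 1/(95350 + (28 + (-1067/12 - 107))) = 1/(95350 + (28 - 2351/12)) = 1/(95350 - 2015/12) = 1/(1142185/12) = 12/1142185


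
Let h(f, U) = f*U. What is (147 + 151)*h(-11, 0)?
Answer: 0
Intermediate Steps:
h(f, U) = U*f
(147 + 151)*h(-11, 0) = (147 + 151)*(0*(-11)) = 298*0 = 0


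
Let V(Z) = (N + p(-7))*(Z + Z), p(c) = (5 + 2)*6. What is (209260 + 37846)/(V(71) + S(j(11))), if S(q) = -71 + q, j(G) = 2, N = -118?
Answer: -247106/10861 ≈ -22.752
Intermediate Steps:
p(c) = 42 (p(c) = 7*6 = 42)
V(Z) = -152*Z (V(Z) = (-118 + 42)*(Z + Z) = -152*Z)
(209260 + 37846)/(V(71) + S(j(11))) = (209260 + 37846)/(-152*71 + (-71 + 2)) = 247106/(-10792 - 69) = 247106/(-10861) = 247106*(-1/10861) = -247106/10861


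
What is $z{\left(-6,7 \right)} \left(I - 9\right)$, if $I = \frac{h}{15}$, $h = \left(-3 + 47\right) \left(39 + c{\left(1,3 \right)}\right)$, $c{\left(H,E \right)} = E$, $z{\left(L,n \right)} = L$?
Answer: $- \frac{3426}{5} \approx -685.2$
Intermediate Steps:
$h = 1848$ ($h = \left(-3 + 47\right) \left(39 + 3\right) = 44 \cdot 42 = 1848$)
$I = \frac{616}{5}$ ($I = \frac{1848}{15} = 1848 \cdot \frac{1}{15} = \frac{616}{5} \approx 123.2$)
$z{\left(-6,7 \right)} \left(I - 9\right) = - 6 \left(\frac{616}{5} - 9\right) = \left(-6\right) \frac{571}{5} = - \frac{3426}{5}$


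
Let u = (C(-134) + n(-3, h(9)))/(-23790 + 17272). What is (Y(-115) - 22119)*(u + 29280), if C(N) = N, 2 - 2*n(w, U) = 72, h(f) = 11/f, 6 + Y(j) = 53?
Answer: -2106189798524/3259 ≈ -6.4627e+8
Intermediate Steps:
Y(j) = 47 (Y(j) = -6 + 53 = 47)
n(w, U) = -35 (n(w, U) = 1 - 1/2*72 = 1 - 36 = -35)
u = 169/6518 (u = (-134 - 35)/(-23790 + 17272) = -169/(-6518) = -169*(-1/6518) = 169/6518 ≈ 0.025928)
(Y(-115) - 22119)*(u + 29280) = (47 - 22119)*(169/6518 + 29280) = -22072*190847209/6518 = -2106189798524/3259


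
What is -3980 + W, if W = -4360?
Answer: -8340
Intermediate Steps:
-3980 + W = -3980 - 4360 = -8340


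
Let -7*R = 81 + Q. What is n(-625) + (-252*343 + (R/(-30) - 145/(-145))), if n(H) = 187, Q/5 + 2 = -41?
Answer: -9056107/105 ≈ -86249.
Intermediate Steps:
Q = -215 (Q = -10 + 5*(-41) = -10 - 205 = -215)
R = 134/7 (R = -(81 - 215)/7 = -⅐*(-134) = 134/7 ≈ 19.143)
n(-625) + (-252*343 + (R/(-30) - 145/(-145))) = 187 + (-252*343 + ((134/7)/(-30) - 145/(-145))) = 187 + (-86436 + ((134/7)*(-1/30) - 145*(-1/145))) = 187 + (-86436 + (-67/105 + 1)) = 187 + (-86436 + 38/105) = 187 - 9075742/105 = -9056107/105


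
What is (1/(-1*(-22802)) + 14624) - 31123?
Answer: -376210197/22802 ≈ -16499.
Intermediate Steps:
(1/(-1*(-22802)) + 14624) - 31123 = (1/22802 + 14624) - 31123 = 333456449/22802 - 31123 = -376210197/22802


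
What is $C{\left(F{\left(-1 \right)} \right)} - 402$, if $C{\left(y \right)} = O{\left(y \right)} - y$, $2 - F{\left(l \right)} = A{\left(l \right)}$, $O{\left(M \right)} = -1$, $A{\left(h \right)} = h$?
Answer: $-406$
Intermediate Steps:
$F{\left(l \right)} = 2 - l$
$C{\left(y \right)} = -1 - y$
$C{\left(F{\left(-1 \right)} \right)} - 402 = \left(-1 - \left(2 - -1\right)\right) - 402 = \left(-1 - \left(2 + 1\right)\right) - 402 = \left(-1 - 3\right) - 402 = -4 - 402 = -406$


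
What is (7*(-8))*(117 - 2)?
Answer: -6440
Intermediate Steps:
(7*(-8))*(117 - 2) = -56*115 = -6440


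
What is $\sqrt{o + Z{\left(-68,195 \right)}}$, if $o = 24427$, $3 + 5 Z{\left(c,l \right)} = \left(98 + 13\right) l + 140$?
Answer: $\frac{\sqrt{719585}}{5} \approx 169.66$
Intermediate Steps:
$Z{\left(c,l \right)} = \frac{137}{5} + \frac{111 l}{5}$ ($Z{\left(c,l \right)} = - \frac{3}{5} + \frac{\left(98 + 13\right) l + 140}{5} = - \frac{3}{5} + \frac{111 l + 140}{5} = - \frac{3}{5} + \frac{140 + 111 l}{5} = - \frac{3}{5} + \left(28 + \frac{111 l}{5}\right) = \frac{137}{5} + \frac{111 l}{5}$)
$\sqrt{o + Z{\left(-68,195 \right)}} = \sqrt{24427 + \left(\frac{137}{5} + \frac{111}{5} \cdot 195\right)} = \sqrt{24427 + \left(\frac{137}{5} + 4329\right)} = \sqrt{24427 + \frac{21782}{5}} = \sqrt{\frac{143917}{5}} = \frac{\sqrt{719585}}{5}$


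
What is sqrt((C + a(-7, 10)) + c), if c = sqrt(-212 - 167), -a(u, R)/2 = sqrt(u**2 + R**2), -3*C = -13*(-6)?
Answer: sqrt(-26 - 2*sqrt(149) + I*sqrt(379)) ≈ 1.3469 + 7.2268*I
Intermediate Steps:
C = -26 (C = -(-13)*(-6)/3 = -1/3*78 = -26)
a(u, R) = -2*sqrt(R**2 + u**2) (a(u, R) = -2*sqrt(u**2 + R**2) = -2*sqrt(R**2 + u**2))
c = I*sqrt(379) (c = sqrt(-379) = I*sqrt(379) ≈ 19.468*I)
sqrt((C + a(-7, 10)) + c) = sqrt((-26 - 2*sqrt(10**2 + (-7)**2)) + I*sqrt(379)) = sqrt((-26 - 2*sqrt(100 + 49)) + I*sqrt(379)) = sqrt((-26 - 2*sqrt(149)) + I*sqrt(379)) = sqrt(-26 - 2*sqrt(149) + I*sqrt(379))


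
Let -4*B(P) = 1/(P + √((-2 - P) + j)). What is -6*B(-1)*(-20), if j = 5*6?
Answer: -15/14 - 15*√29/14 ≈ -6.8412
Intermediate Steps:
j = 30
B(P) = -1/(4*(P + √(28 - P))) (B(P) = -1/(4*(P + √((-2 - P) + 30))) = -1/(4*(P + √(28 - P))))
-6*B(-1)*(-20) = -(-6)/(4*(-1) + 4*√(28 - 1*(-1)))*(-20) = -(-6)/(-4 + 4*√(28 + 1))*(-20) = -(-6)/(-4 + 4*√29)*(-20) = (6/(-4 + 4*√29))*(-20) = -120/(-4 + 4*√29)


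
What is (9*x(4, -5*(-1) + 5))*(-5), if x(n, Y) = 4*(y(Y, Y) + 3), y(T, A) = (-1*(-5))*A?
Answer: -9540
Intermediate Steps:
y(T, A) = 5*A
x(n, Y) = 12 + 20*Y (x(n, Y) = 4*(5*Y + 3) = 4*(3 + 5*Y) = 12 + 20*Y)
(9*x(4, -5*(-1) + 5))*(-5) = (9*(12 + 20*(-5*(-1) + 5)))*(-5) = (9*(12 + 20*(5 + 5)))*(-5) = (9*(12 + 20*10))*(-5) = (9*(12 + 200))*(-5) = (9*212)*(-5) = 1908*(-5) = -9540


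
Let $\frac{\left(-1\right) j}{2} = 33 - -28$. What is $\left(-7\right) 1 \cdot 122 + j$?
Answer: $-976$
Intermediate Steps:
$j = -122$ ($j = - 2 \left(33 - -28\right) = - 2 \left(33 + 28\right) = \left(-2\right) 61 = -122$)
$\left(-7\right) 1 \cdot 122 + j = \left(-7\right) 1 \cdot 122 - 122 = \left(-7\right) 122 - 122 = -854 - 122 = -976$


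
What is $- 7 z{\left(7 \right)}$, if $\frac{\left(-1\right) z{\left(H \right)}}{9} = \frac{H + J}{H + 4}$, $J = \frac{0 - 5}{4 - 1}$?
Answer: $\frac{336}{11} \approx 30.545$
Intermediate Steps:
$J = - \frac{5}{3} \approx -1.6667$
$z{\left(H \right)} = - \frac{9 \left(- \frac{5}{3} + H\right)}{4 + H}$ ($z{\left(H \right)} = - 9 \frac{H - \frac{5}{3}}{H + 4} = - 9 \frac{- \frac{5}{3} + H}{4 + H} = - \frac{9 \left(- \frac{5}{3} + H\right)}{4 + H}$)
$- 7 z{\left(7 \right)} = - 7 \frac{3 \left(5 - 21\right)}{4 + 7} = - 7 \frac{3 \left(5 - 21\right)}{11} = - 7 \cdot 3 \cdot \frac{1}{11} \left(-16\right) = \left(-7\right) \left(- \frac{48}{11}\right) = \frac{336}{11}$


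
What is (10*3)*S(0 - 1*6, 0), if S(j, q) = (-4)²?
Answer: 480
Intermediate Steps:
S(j, q) = 16
(10*3)*S(0 - 1*6, 0) = (10*3)*16 = 30*16 = 480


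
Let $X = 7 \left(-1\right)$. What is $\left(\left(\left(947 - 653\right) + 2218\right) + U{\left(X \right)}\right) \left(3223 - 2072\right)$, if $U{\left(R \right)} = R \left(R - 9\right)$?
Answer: $3020224$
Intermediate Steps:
$X = -7$
$U{\left(R \right)} = R \left(-9 + R\right)$
$\left(\left(\left(947 - 653\right) + 2218\right) + U{\left(X \right)}\right) \left(3223 - 2072\right) = \left(\left(\left(947 - 653\right) + 2218\right) - 7 \left(-9 - 7\right)\right) \left(3223 - 2072\right) = \left(\left(294 + 2218\right) - -112\right) 1151 = \left(2512 + 112\right) 1151 = 2624 \cdot 1151 = 3020224$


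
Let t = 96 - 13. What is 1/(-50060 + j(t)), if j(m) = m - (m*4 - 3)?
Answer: -1/50306 ≈ -1.9878e-5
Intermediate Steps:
t = 83
j(m) = 3 - 3*m (j(m) = m - (4*m - 3) = m - (-3 + 4*m) = m + (3 - 4*m) = 3 - 3*m)
1/(-50060 + j(t)) = 1/(-50060 + (3 - 3*83)) = 1/(-50060 + (3 - 249)) = 1/(-50060 - 246) = 1/(-50306) = -1/50306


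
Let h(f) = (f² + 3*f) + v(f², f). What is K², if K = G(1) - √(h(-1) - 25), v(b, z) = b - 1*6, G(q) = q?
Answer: (1 - 4*I*√2)² ≈ -31.0 - 11.314*I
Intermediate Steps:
v(b, z) = -6 + b (v(b, z) = b - 6 = -6 + b)
h(f) = -6 + 2*f² + 3*f (h(f) = (f² + 3*f) + (-6 + f²) = -6 + 2*f² + 3*f)
K = 1 - 4*I*√2 (K = 1 - √((-6 + 2*(-1)² + 3*(-1)) - 25) = 1 - √((-6 + 2*1 - 3) - 25) = 1 - √((-6 + 2 - 3) - 25) = 1 - √(-7 - 25) = 1 - √(-32) = 1 - 4*I*√2 ≈ 1.0 - 5.6569*I)
K² = (1 - 4*I*√2)²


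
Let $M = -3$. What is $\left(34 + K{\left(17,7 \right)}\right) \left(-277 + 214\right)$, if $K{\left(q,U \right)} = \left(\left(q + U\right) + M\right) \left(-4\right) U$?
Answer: $34902$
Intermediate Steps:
$K{\left(q,U \right)} = U \left(12 - 4 U - 4 q\right)$ ($K{\left(q,U \right)} = \left(\left(q + U\right) - 3\right) \left(-4\right) U = \left(\left(U + q\right) - 3\right) \left(-4\right) U = \left(-3 + U + q\right) \left(-4\right) U = \left(12 - 4 U - 4 q\right) U = U \left(12 - 4 U - 4 q\right)$)
$\left(34 + K{\left(17,7 \right)}\right) \left(-277 + 214\right) = \left(34 + 4 \cdot 7 \left(3 - 7 - 17\right)\right) \left(-277 + 214\right) = \left(34 + 4 \cdot 7 \left(3 - 7 - 17\right)\right) \left(-63\right) = \left(34 + 4 \cdot 7 \left(-21\right)\right) \left(-63\right) = \left(34 - 588\right) \left(-63\right) = \left(-554\right) \left(-63\right) = 34902$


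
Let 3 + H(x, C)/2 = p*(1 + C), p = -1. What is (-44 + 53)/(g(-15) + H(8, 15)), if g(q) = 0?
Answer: -9/38 ≈ -0.23684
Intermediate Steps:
H(x, C) = -8 - 2*C (H(x, C) = -6 + 2*(-(1 + C)) = -6 + 2*(-1 - C) = -6 + (-2 - 2*C) = -8 - 2*C)
(-44 + 53)/(g(-15) + H(8, 15)) = (-44 + 53)/(0 + (-8 - 2*15)) = 9/(0 + (-8 - 30)) = 9/(0 - 38) = 9/(-38) = 9*(-1/38) = -9/38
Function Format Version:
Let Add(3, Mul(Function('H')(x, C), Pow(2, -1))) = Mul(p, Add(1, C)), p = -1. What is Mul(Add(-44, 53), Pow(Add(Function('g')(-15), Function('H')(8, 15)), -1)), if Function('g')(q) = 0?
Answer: Rational(-9, 38) ≈ -0.23684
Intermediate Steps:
Function('H')(x, C) = Add(-8, Mul(-2, C)) (Function('H')(x, C) = Add(-6, Mul(2, Mul(-1, Add(1, C)))) = Add(-6, Mul(2, Add(-1, Mul(-1, C)))) = Add(-6, Add(-2, Mul(-2, C))) = Add(-8, Mul(-2, C)))
Mul(Add(-44, 53), Pow(Add(Function('g')(-15), Function('H')(8, 15)), -1)) = Mul(Add(-44, 53), Pow(Add(0, Add(-8, Mul(-2, 15))), -1)) = Mul(9, Pow(Add(0, Add(-8, -30)), -1)) = Mul(9, Pow(Add(0, -38), -1)) = Mul(9, Pow(-38, -1)) = Mul(9, Rational(-1, 38)) = Rational(-9, 38)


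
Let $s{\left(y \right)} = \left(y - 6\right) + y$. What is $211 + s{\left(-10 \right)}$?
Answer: $185$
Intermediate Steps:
$s{\left(y \right)} = -6 + 2 y$ ($s{\left(y \right)} = \left(-6 + y\right) + y = -6 + 2 y$)
$211 + s{\left(-10 \right)} = 211 + \left(-6 + 2 \left(-10\right)\right) = 211 - 26 = 185$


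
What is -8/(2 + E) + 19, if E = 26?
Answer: 131/7 ≈ 18.714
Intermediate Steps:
-8/(2 + E) + 19 = -8/(2 + 26) + 19 = -8/28 + 19 = -8*1/28 + 19 = -2/7 + 19 = 131/7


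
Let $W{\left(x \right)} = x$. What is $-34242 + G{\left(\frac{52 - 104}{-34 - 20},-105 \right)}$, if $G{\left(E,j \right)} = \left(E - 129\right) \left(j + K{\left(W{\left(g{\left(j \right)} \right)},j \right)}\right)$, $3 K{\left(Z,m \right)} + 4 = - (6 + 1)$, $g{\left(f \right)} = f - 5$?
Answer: $- \frac{1646620}{81} \approx -20329.0$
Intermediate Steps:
$g{\left(f \right)} = -5 + f$
$K{\left(Z,m \right)} = - \frac{11}{3}$ ($K{\left(Z,m \right)} = - \frac{4}{3} + \frac{\left(-1\right) \left(6 + 1\right)}{3} = - \frac{4}{3} + \frac{\left(-1\right) 7}{3} = - \frac{4}{3} + \frac{1}{3} \left(-7\right) = - \frac{4}{3} - \frac{7}{3} = - \frac{11}{3}$)
$G{\left(E,j \right)} = \left(-129 + E\right) \left(- \frac{11}{3} + j\right)$ ($G{\left(E,j \right)} = \left(E - 129\right) \left(j - \frac{11}{3}\right) = \left(-129 + E\right) \left(- \frac{11}{3} + j\right)$)
$-34242 + G{\left(\frac{52 - 104}{-34 - 20},-105 \right)} = -34242 + \left(473 - -13545 - \frac{11 \frac{52 - 104}{-34 - 20}}{3} + \frac{52 - 104}{-34 - 20} \left(-105\right)\right) = -34242 + \left(473 + 13545 - \frac{11 \left(- \frac{52}{-54}\right)}{3} + - \frac{52}{-54} \left(-105\right)\right) = -34242 + \left(473 + 13545 - \frac{11 \left(\left(-52\right) \left(- \frac{1}{54}\right)\right)}{3} + \left(-52\right) \left(- \frac{1}{54}\right) \left(-105\right)\right) = -34242 + \left(473 + 13545 - \frac{286}{81} + \frac{26}{27} \left(-105\right)\right) = -34242 + \left(473 + 13545 - \frac{286}{81} - \frac{910}{9}\right) = -34242 + \frac{1126982}{81} = - \frac{1646620}{81}$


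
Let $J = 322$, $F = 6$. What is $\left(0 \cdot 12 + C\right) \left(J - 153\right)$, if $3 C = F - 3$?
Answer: $169$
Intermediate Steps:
$C = 1$ ($C = \frac{6 - 3}{3} = \frac{1}{3} \cdot 3 = 1$)
$\left(0 \cdot 12 + C\right) \left(J - 153\right) = \left(0 \cdot 12 + 1\right) \left(322 - 153\right) = \left(0 + 1\right) 169 = 1 \cdot 169 = 169$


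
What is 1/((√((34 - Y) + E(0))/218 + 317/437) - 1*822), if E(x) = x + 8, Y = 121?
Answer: -94348969484/77486412321173 - 41631242*I*√79/6121426573372667 ≈ -0.0012176 - 6.0448e-8*I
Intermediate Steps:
E(x) = 8 + x
1/((√((34 - Y) + E(0))/218 + 317/437) - 1*822) = 1/((√((34 - 1*121) + (8 + 0))/218 + 317/437) - 1*822) = 1/((√((34 - 121) + 8)*(1/218) + 317*(1/437)) - 822) = 1/((√(-87 + 8)*(1/218) + 317/437) - 822) = 1/((√(-79)*(1/218) + 317/437) - 822) = 1/(((I*√79)*(1/218) + 317/437) - 822) = 1/((I*√79/218 + 317/437) - 822) = 1/((317/437 + I*√79/218) - 822) = 1/(-358897/437 + I*√79/218)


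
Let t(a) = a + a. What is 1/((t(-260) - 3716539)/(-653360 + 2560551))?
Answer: -1907191/3717059 ≈ -0.51309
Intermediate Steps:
t(a) = 2*a
1/((t(-260) - 3716539)/(-653360 + 2560551)) = 1/((2*(-260) - 3716539)/(-653360 + 2560551)) = 1/((-520 - 3716539)/1907191) = 1/(-3717059*1/1907191) = 1/(-3717059/1907191) = -1907191/3717059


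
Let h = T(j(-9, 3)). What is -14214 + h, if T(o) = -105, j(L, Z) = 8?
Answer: -14319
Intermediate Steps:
h = -105
-14214 + h = -14214 - 105 = -14319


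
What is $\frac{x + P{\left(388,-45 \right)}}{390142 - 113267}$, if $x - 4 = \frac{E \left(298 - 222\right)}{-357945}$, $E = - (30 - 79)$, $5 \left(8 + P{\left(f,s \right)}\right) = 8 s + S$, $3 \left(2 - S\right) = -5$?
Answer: $- \frac{549899}{2022571875} \approx -0.00027188$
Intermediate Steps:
$S = \frac{11}{3}$ ($S = 2 - - \frac{5}{3} = 2 + \frac{5}{3} = \frac{11}{3} \approx 3.6667$)
$P{\left(f,s \right)} = - \frac{109}{15} + \frac{8 s}{5}$ ($P{\left(f,s \right)} = -8 + \frac{8 s + \frac{11}{3}}{5} = -8 + \frac{\frac{11}{3} + 8 s}{5} = -8 + \left(\frac{11}{15} + \frac{8 s}{5}\right) = - \frac{109}{15} + \frac{8 s}{5}$)
$E = 49$ ($E = - (30 - 79) = \left(-1\right) \left(-49\right) = 49$)
$x = \frac{29144}{7305}$ ($x = 4 + \frac{49 \left(298 - 222\right)}{-357945} = 4 + 49 \cdot 76 \left(- \frac{1}{357945}\right) = 4 + 3724 \left(- \frac{1}{357945}\right) = 4 - \frac{76}{7305} = \frac{29144}{7305} \approx 3.9896$)
$\frac{x + P{\left(388,-45 \right)}}{390142 - 113267} = \frac{\frac{29144}{7305} + \left(- \frac{109}{15} + \frac{8}{5} \left(-45\right)\right)}{390142 - 113267} = \frac{\frac{29144}{7305} - \frac{1189}{15}}{276875} = \left(\frac{29144}{7305} - \frac{1189}{15}\right) \frac{1}{276875} = \left(- \frac{549899}{7305}\right) \frac{1}{276875} = - \frac{549899}{2022571875}$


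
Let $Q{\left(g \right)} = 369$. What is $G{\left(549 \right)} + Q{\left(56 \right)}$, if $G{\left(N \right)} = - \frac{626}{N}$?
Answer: $\frac{201955}{549} \approx 367.86$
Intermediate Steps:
$G{\left(549 \right)} + Q{\left(56 \right)} = - \frac{626}{549} + 369 = \frac{201955}{549}$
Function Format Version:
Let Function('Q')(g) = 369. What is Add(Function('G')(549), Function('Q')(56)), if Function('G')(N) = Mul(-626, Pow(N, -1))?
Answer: Rational(201955, 549) ≈ 367.86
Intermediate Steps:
Add(Function('G')(549), Function('Q')(56)) = Add(Mul(-626, Pow(549, -1)), 369) = Add(Mul(-626, Rational(1, 549)), 369) = Add(Rational(-626, 549), 369) = Rational(201955, 549)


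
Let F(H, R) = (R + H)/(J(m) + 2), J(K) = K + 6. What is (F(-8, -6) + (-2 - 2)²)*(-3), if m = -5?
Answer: -34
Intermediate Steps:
J(K) = 6 + K
F(H, R) = H/3 + R/3 (F(H, R) = (R + H)/((6 - 5) + 2) = (H + R)/(1 + 2) = (H + R)/3 = (H + R)*(⅓) = H/3 + R/3)
(F(-8, -6) + (-2 - 2)²)*(-3) = (((⅓)*(-8) + (⅓)*(-6)) + (-2 - 2)²)*(-3) = ((-8/3 - 2) + (-4)²)*(-3) = (-14/3 + 16)*(-3) = (34/3)*(-3) = -34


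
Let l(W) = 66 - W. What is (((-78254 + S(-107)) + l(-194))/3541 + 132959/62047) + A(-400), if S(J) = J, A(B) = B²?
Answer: 35148973195072/219708427 ≈ 1.5998e+5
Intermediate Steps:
(((-78254 + S(-107)) + l(-194))/3541 + 132959/62047) + A(-400) = (((-78254 - 107) + (66 - 1*(-194)))/3541 + 132959/62047) + (-400)² = ((-78361 + (66 + 194))*(1/3541) + 132959*(1/62047)) + 160000 = ((-78361 + 260)*(1/3541) + 132959/62047) + 160000 = (-78101*1/3541 + 132959/62047) + 160000 = (-78101/3541 + 132959/62047) + 160000 = -4375124928/219708427 + 160000 = 35148973195072/219708427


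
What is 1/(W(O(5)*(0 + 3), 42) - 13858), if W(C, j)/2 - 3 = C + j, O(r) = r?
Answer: -1/13738 ≈ -7.2791e-5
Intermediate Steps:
W(C, j) = 6 + 2*C + 2*j (W(C, j) = 6 + 2*(C + j) = 6 + (2*C + 2*j) = 6 + 2*C + 2*j)
1/(W(O(5)*(0 + 3), 42) - 13858) = 1/((6 + 2*(5*(0 + 3)) + 2*42) - 13858) = 1/((6 + 2*(5*3) + 84) - 13858) = 1/((6 + 2*15 + 84) - 13858) = 1/((6 + 30 + 84) - 13858) = 1/(120 - 13858) = 1/(-13738) = -1/13738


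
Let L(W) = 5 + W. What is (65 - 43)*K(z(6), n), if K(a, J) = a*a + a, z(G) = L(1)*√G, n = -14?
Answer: 4752 + 132*√6 ≈ 5075.3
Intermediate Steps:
z(G) = 6*√G (z(G) = (5 + 1)*√G = 6*√G)
K(a, J) = a + a² (K(a, J) = a² + a = a + a²)
(65 - 43)*K(z(6), n) = (65 - 43)*((6*√6)*(1 + 6*√6)) = 22*(6*√6*(1 + 6*√6)) = 132*√6*(1 + 6*√6)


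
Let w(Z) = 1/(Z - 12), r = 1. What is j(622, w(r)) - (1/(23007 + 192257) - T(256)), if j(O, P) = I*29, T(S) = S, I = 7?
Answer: 98806175/215264 ≈ 459.00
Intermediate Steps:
w(Z) = 1/(-12 + Z)
j(O, P) = 203 (j(O, P) = 7*29 = 203)
j(622, w(r)) - (1/(23007 + 192257) - T(256)) = 203 - (1/(23007 + 192257) - 1*256) = 203 - (1/215264 - 256) = 203 - 1*(-55107583/215264) = 203 + 55107583/215264 = 98806175/215264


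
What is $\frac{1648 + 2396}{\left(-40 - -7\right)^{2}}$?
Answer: $\frac{1348}{363} \approx 3.7135$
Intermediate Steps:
$\frac{1648 + 2396}{\left(-40 - -7\right)^{2}} = \frac{4044}{\left(-40 + \left(-3 + 10\right)\right)^{2}} = \frac{4044}{\left(-40 + 7\right)^{2}} = \frac{4044}{\left(-33\right)^{2}} = \frac{4044}{1089} = 4044 \cdot \frac{1}{1089} = \frac{1348}{363}$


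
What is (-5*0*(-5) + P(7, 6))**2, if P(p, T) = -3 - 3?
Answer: 36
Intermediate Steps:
P(p, T) = -6
(-5*0*(-5) + P(7, 6))**2 = (-5*0*(-5) - 6)**2 = (0*(-5) - 6)**2 = (0 - 6)**2 = (-6)**2 = 36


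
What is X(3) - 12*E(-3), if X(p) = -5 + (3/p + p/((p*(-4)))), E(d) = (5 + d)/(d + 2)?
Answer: 79/4 ≈ 19.750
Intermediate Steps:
E(d) = (5 + d)/(2 + d)
X(p) = -21/4 + 3/p (X(p) = -5 + (3/p + p/((-4*p))) = -5 + (3/p + p*(-1/(4*p))) = -5 + (3/p - ¼) = -5 + (-¼ + 3/p) = -21/4 + 3/p)
X(3) - 12*E(-3) = (-21/4 + 3/3) - 12*(5 - 3)/(2 - 3) = (-21/4 + 3*(⅓)) - 12*2/(-1) = (-21/4 + 1) - (-12)*2 = -17/4 - 12*(-2) = -17/4 + 24 = 79/4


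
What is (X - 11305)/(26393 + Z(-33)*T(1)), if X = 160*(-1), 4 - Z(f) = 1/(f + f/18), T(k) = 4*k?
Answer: -479237/1103901 ≈ -0.43413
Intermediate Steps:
Z(f) = 4 - 18/(19*f) (Z(f) = 4 - 1/(f + f/18) = 4 - 1/(19*f/18) = 4 - 18/(19*f))
X = -160
(X - 11305)/(26393 + Z(-33)*T(1)) = (-160 - 11305)/(26393 + (4 - 18/19/(-33))*(4*1)) = -11465/(26393 + (4 - 18/19*(-1/33))*4) = -11465/(26393 + (4 + 6/209)*4) = -11465/(26393 + (842/209)*4) = -11465/(26393 + 3368/209) = -11465/5519505/209 = -11465*209/5519505 = -479237/1103901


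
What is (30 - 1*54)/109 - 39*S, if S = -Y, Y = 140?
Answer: 595116/109 ≈ 5459.8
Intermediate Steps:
S = -140 (S = -1*140 = -140)
(30 - 1*54)/109 - 39*S = (30 - 1*54)/109 - 39*(-140) = (30 - 54)*(1/109) + 5460 = -24*1/109 + 5460 = -24/109 + 5460 = 595116/109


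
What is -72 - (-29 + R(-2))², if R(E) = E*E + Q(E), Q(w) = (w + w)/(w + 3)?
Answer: -913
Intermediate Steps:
Q(w) = 2*w/(3 + w) (Q(w) = (2*w)/(3 + w) = 2*w/(3 + w))
R(E) = E² + 2*E/(3 + E) (R(E) = E*E + 2*E/(3 + E) = E² + 2*E/(3 + E))
-72 - (-29 + R(-2))² = -72 - (-29 - 2*(2 - 2*(3 - 2))/(3 - 2))² = -72 - (-29 - 2*(2 - 2*1)/1)² = -72 - (-29 - 2*1*(2 - 2))² = -72 - (-29 - 2*1*0)² = -72 - (-29 + 0)² = -72 - 1*(-29)² = -72 - 1*841 = -72 - 841 = -913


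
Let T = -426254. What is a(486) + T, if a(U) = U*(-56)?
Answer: -453470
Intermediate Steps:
a(U) = -56*U
a(486) + T = -56*486 - 426254 = -27216 - 426254 = -453470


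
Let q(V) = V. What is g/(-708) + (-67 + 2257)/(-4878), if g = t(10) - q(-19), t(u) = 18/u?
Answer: -114721/239835 ≈ -0.47833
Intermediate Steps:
g = 104/5 (g = 18/10 - 1*(-19) = 18*(⅒) + 19 = 9/5 + 19 = 104/5 ≈ 20.800)
g/(-708) + (-67 + 2257)/(-4878) = (104/5)/(-708) + (-67 + 2257)/(-4878) = (104/5)*(-1/708) + 2190*(-1/4878) = -26/885 - 365/813 = -114721/239835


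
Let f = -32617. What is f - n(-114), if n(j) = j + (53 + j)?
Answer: -32442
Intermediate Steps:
n(j) = 53 + 2*j
f - n(-114) = -32617 - (53 + 2*(-114)) = -32617 - (53 - 228) = -32617 - 1*(-175) = -32617 + 175 = -32442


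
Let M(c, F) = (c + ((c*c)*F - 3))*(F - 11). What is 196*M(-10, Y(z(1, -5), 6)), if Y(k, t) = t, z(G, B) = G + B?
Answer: -575260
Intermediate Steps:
z(G, B) = B + G
M(c, F) = (-11 + F)*(-3 + c + F*c**2) (M(c, F) = (c + (c**2*F - 3))*(-11 + F) = (c + (F*c**2 - 3))*(-11 + F) = (c + (-3 + F*c**2))*(-11 + F) = (-3 + c + F*c**2)*(-11 + F) = (-11 + F)*(-3 + c + F*c**2))
196*M(-10, Y(z(1, -5), 6)) = 196*(33 - 11*(-10) - 3*6 + 6*(-10) + 6**2*(-10)**2 - 11*6*(-10)**2) = 196*(33 + 110 - 18 - 60 + 36*100 - 11*6*100) = 196*(33 + 110 - 18 - 60 + 3600 - 6600) = 196*(-2935) = -575260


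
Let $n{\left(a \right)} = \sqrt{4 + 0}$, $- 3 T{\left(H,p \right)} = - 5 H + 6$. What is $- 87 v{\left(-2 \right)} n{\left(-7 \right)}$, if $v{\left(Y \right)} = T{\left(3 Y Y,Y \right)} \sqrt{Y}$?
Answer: $- 3132 i \sqrt{2} \approx - 4429.3 i$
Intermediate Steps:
$T{\left(H,p \right)} = -2 + \frac{5 H}{3}$ ($T{\left(H,p \right)} = - \frac{- 5 H + 6}{3} = - \frac{6 - 5 H}{3} = -2 + \frac{5 H}{3}$)
$v{\left(Y \right)} = \sqrt{Y} \left(-2 + 5 Y^{2}\right)$ ($v{\left(Y \right)} = \left(-2 + \frac{5 \cdot 3 Y Y}{3}\right) \sqrt{Y} = \left(-2 + \frac{5 \cdot 3 Y^{2}}{3}\right) \sqrt{Y} = \left(-2 + 5 Y^{2}\right) \sqrt{Y} = \sqrt{Y} \left(-2 + 5 Y^{2}\right)$)
$n{\left(a \right)} = 2$ ($n{\left(a \right)} = \sqrt{4} = 2$)
$- 87 v{\left(-2 \right)} n{\left(-7 \right)} = - 87 \sqrt{-2} \left(-2 + 5 \left(-2\right)^{2}\right) 2 = - 87 i \sqrt{2} \left(-2 + 5 \cdot 4\right) 2 = - 87 i \sqrt{2} \left(-2 + 20\right) 2 = - 87 i \sqrt{2} \cdot 18 \cdot 2 = - 87 \cdot 18 i \sqrt{2} \cdot 2 = - 1566 i \sqrt{2} \cdot 2 = - 3132 i \sqrt{2}$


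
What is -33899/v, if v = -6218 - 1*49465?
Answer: 33899/55683 ≈ 0.60879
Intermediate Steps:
v = -55683 (v = -6218 - 49465 = -55683)
-33899/v = -33899/(-55683) = -33899*(-1/55683) = 33899/55683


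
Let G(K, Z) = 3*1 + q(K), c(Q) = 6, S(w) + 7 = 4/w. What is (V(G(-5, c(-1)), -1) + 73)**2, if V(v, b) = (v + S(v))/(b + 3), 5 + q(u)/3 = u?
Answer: 2280100/729 ≈ 3127.7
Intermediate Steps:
S(w) = -7 + 4/w
q(u) = -15 + 3*u
G(K, Z) = -12 + 3*K (G(K, Z) = 3*1 + (-15 + 3*K) = 3 + (-15 + 3*K) = -12 + 3*K)
V(v, b) = (-7 + v + 4/v)/(3 + b) (V(v, b) = (v + (-7 + 4/v))/(b + 3) = (-7 + v + 4/v)/(3 + b))
(V(G(-5, c(-1)), -1) + 73)**2 = ((4 + (-12 + 3*(-5))*(-7 + (-12 + 3*(-5))))/((-12 + 3*(-5))*(3 - 1)) + 73)**2 = ((4 + (-12 - 15)*(-7 + (-12 - 15)))/(-12 - 15*2) + 73)**2 = ((1/2)*(4 - 27*(-7 - 27))/(-27) + 73)**2 = (-1/27*1/2*(4 - 27*(-34)) + 73)**2 = (-1/27*1/2*(4 + 918) + 73)**2 = (-1/27*1/2*922 + 73)**2 = (-461/27 + 73)**2 = (1510/27)**2 = 2280100/729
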